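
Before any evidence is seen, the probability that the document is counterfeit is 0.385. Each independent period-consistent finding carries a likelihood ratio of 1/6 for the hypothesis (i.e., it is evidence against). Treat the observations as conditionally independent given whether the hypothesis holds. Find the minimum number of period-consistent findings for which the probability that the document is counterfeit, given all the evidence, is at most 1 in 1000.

4

Prior odds = 0.385/0.615 = 77/123.
Likelihood ratio per period-consistent finding = 1/6.
Target posterior odds = 0.001/0.999 = 1/999.
Require (1/6)ⁿ ≤ 1/999 ÷ (77/123) = 41/25641.
(1/6)³ = 1/216 is still above 41/25641 but (1/6)⁴ = 1/1296 is at or below it, so n = 4.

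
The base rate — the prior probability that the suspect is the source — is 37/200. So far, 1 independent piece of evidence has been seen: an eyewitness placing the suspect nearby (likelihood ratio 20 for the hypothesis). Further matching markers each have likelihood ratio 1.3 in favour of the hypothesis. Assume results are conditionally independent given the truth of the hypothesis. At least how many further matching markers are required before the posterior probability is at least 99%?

Prior odds = 0.185/0.815 = 37/163.
Bayes factor of the evidence already in hand = 20.
Odds after that evidence = (37/163) × 20 = 740/163.
Target odds = 0.99/0.01 = 99.
Need 1.3ⁿ ≥ 99 ÷ (740/163) = 16137/740.
1.3¹¹ ≈17.9216 falls short of 16137/740 but 1.3¹² ≈23.2981 reaches it, so n = 12.

12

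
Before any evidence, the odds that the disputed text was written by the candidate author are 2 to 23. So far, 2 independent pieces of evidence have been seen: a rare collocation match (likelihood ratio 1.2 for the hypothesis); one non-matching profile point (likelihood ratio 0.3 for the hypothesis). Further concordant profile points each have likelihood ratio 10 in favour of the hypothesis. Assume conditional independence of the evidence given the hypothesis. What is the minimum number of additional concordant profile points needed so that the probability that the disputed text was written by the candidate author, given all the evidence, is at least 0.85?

3

Prior odds = 2/23.
Combined Bayes factor of the evidence already in hand = 1.2 × 0.3 = 0.36.
Odds after that evidence = (2/23) × 0.36 = 18/575.
Target odds = 0.85/0.15 = 17/3.
Need 10ⁿ ≥ 17/3 ÷ (18/575) = 9775/54.
10² = 100 falls short of 9775/54 but 10³ = 1000 reaches it, so n = 3.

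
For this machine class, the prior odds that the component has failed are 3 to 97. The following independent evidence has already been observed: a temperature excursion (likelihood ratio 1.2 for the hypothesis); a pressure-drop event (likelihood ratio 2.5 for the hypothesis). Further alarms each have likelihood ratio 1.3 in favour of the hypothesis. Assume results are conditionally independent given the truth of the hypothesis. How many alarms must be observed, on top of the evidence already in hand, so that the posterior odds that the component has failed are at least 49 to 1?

Prior odds = 3/97.
Combined Bayes factor of the evidence already in hand = 1.2 × 2.5 = 3.
Odds after that evidence = (3/97) × 3 = 9/97.
Target odds = 49.
Need 1.3ⁿ ≥ 49 ÷ (9/97) = 4753/9.
1.3²³ ≈417.539 falls short of 4753/9 but 1.3²⁴ ≈542.801 reaches it, so n = 24.

24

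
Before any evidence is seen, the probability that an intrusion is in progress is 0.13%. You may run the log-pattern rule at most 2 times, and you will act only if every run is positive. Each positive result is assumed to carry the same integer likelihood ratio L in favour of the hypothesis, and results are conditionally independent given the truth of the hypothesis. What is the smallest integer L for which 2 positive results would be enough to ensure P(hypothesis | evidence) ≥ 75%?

Prior odds = 0.0013/0.9987 = 13/9987.
Target odds = 0.75/0.25 = 3.
Need L² ≥ 3 ÷ (13/9987) = 29961/13.
48² = 2304 < 29961/13 ≤ 2401 = 49², so L = 49.

49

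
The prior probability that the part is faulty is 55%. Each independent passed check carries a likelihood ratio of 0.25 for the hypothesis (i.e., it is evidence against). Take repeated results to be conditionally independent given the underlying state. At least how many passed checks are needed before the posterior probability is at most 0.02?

3

Prior odds = 0.55/0.45 = 11/9.
Likelihood ratio per passed check = 0.25.
Target odds: 0.02 ÷ 0.98 = 1/49.
Require 0.25ⁿ ≤ 1/49 ÷ (11/9) = 9/539.
0.25² = 0.0625 is still above 9/539 but 0.25³ = 0.015625 is at or below it, so n = 3.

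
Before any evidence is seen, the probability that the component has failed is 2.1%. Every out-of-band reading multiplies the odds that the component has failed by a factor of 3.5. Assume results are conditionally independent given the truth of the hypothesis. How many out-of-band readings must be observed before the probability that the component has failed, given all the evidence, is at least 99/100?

7

Prior odds = 0.021/0.979 = 21/979.
Likelihood ratio per out-of-band reading = 3.5.
Target posterior odds = 0.99/0.01 = 99.
Require 3.5ⁿ ≥ 99 ÷ (21/979) = 32307/7.
3.5⁶ = 1838.265625 falls short of 32307/7 but 3.5⁷ = 823543/128 reaches it, so n = 7.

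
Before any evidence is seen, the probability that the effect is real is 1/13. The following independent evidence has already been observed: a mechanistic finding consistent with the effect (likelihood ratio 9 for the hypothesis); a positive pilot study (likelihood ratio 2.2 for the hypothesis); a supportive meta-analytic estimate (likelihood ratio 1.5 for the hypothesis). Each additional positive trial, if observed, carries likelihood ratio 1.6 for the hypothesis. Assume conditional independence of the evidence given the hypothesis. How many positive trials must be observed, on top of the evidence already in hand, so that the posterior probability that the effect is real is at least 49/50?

Prior odds = (1/13)/(12/13) = 1/12.
Combined Bayes factor of the evidence already in hand = 9 × 2.2 × 1.5 = 29.7.
Odds after that evidence = (1/12) × 29.7 = 2.475.
Target odds = 0.98/0.02 = 49.
Need 1.6ⁿ ≥ 49 ÷ 2.475 = 1960/99.
1.6⁶ = 262144/15625 falls short of 1960/99 but 1.6⁷ = 2097152/78125 reaches it, so n = 7.

7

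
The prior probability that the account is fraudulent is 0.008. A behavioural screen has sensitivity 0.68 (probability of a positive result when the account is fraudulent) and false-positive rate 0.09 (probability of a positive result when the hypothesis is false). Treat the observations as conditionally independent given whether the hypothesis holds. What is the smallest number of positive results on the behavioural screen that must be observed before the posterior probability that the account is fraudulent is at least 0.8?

Prior odds: 0.008 ÷ 0.992 = 1/124.
Likelihood ratio of a positive result = 0.68/0.09 = 68/9.
Target odds: 0.8 ÷ 0.2 = 4.
Require (68/9)ⁿ ≥ 4 ÷ (1/124) = 496.
(68/9)³ = 314432/729 falls short of 496 but (68/9)⁴ = 21381376/6561 reaches it, so n = 4.

4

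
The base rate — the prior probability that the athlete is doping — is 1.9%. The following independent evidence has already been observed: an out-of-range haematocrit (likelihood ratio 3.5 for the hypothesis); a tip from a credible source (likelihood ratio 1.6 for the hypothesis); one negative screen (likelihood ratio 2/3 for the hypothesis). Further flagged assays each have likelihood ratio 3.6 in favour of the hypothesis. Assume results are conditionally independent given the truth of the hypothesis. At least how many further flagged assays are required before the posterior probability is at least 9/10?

Prior odds = 0.019/0.981 = 19/981.
Combined Bayes factor of the evidence already in hand = 3.5 × 1.6 × (2/3) = 56/15.
Odds after that evidence = (19/981) × 56/15 = 1064/14715.
Target odds = 0.9/0.1 = 9.
Need 3.6ⁿ ≥ 9 ÷ (1064/14715) = 132435/1064.
3.6³ = 46.656 falls short of 132435/1064 but 3.6⁴ = 167.9616 reaches it, so n = 4.

4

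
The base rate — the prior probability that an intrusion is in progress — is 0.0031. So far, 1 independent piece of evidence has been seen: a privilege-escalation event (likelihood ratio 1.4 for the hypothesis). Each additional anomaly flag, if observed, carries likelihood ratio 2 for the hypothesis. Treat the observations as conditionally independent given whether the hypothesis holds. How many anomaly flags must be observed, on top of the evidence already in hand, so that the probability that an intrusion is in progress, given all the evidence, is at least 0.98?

Prior odds = 0.0031/0.9969 = 31/9969.
Bayes factor of the evidence already in hand = 1.4.
Odds after that evidence = (31/9969) × 1.4 = 217/49845.
Target odds = 0.98/0.02 = 49.
Need 2ⁿ ≥ 49 ÷ (217/49845) = 348915/31.
2¹³ = 8192 falls short of 348915/31 but 2¹⁴ = 16384 reaches it, so n = 14.

14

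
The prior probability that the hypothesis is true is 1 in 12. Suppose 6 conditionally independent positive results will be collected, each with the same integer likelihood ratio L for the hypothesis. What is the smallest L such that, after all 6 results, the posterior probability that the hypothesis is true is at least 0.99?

Prior odds = (1/12)/(11/12) = 1/11.
Target odds = 0.99/0.01 = 99.
Need L⁶ ≥ 99 ÷ (1/11) = 1089.
3⁶ = 729 < 1089 ≤ 4096 = 4⁶, so L = 4.

4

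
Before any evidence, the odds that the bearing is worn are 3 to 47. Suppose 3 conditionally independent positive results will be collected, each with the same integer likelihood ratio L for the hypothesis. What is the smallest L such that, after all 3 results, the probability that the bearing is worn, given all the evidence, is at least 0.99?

12

Prior odds = 3/47.
Target odds = 0.99/0.01 = 99.
Need L³ ≥ 99 ÷ (3/47) = 1551.
11³ = 1331 < 1551 ≤ 1728 = 12³, so L = 12.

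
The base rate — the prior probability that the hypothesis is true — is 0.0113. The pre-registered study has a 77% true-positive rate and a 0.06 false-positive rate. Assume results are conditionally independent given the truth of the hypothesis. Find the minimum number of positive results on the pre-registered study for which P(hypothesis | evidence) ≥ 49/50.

4

Prior odds = 0.0113/0.9887 = 113/9887.
Likelihood ratio of a positive result = 0.77/0.06 = 77/6.
Target posterior odds = 0.98/0.02 = 49.
Require (77/6)ⁿ ≥ 49 ÷ (113/9887) = 484463/113.
(77/6)³ = 456533/216 falls short of 484463/113 but (77/6)⁴ = 35153041/1296 reaches it, so n = 4.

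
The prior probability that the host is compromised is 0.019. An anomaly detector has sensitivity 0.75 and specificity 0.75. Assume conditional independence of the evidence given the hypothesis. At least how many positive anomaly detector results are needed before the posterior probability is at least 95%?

7

Prior odds = 0.019/0.981 = 19/981.
False-positive rate = 1 − 0.75 = 0.25; likelihood ratio of a positive = 0.75/0.25 = 3.
Target odds: 0.95 ÷ 0.05 = 19.
Require 3ⁿ ≥ 19 ÷ (19/981) = 981.
3⁶ = 729 falls short of 981 but 3⁷ = 2187 reaches it, so n = 7.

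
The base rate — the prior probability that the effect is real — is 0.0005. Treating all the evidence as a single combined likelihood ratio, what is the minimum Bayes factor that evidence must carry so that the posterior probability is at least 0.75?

Prior odds = 0.0005/0.9995 = 1/1999.
Target odds = 0.75/0.25 = 3.
Required Bayes factor = 3 ÷ (1/1999) = 5997.

5997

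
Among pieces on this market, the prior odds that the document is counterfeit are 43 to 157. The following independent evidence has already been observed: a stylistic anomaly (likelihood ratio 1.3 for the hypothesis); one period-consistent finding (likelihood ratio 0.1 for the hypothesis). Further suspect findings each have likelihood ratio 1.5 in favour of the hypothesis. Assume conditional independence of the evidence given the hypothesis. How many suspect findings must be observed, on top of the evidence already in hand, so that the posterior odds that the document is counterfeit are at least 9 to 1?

14

Prior odds = 43/157.
Combined Bayes factor of the evidence already in hand = 1.3 × 0.1 = 0.13.
Odds after that evidence = (43/157) × 0.13 = 559/15700.
Target odds = 9.
Need 1.5ⁿ ≥ 9 ÷ (559/15700) = 141300/559.
1.5¹³ = 1594323/8192 falls short of 141300/559 but 1.5¹⁴ = 4782969/16384 reaches it, so n = 14.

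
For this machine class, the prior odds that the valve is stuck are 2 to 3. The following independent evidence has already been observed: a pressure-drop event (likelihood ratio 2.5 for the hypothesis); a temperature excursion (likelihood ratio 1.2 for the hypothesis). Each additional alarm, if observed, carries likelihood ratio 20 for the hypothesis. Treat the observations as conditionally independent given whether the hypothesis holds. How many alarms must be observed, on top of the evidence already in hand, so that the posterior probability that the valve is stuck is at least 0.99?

2

Prior odds = 2/3.
Combined Bayes factor of the evidence already in hand = 2.5 × 1.2 = 3.
Odds after that evidence = (2/3) × 3 = 2.
Target odds = 0.99/0.01 = 99.
Need 20ⁿ ≥ 99 ÷ 2 = 49.5.
20¹ = 20 falls short of 49.5 but 20² = 400 reaches it, so n = 2.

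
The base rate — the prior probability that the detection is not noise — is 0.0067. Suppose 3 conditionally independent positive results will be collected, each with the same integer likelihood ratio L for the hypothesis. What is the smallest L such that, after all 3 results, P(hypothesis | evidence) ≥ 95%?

Prior odds = 0.0067/0.9933 = 67/9933.
Target odds = 0.95/0.05 = 19.
Need L³ ≥ 19 ÷ (67/9933) = 188727/67.
14³ = 2744 < 188727/67 ≤ 3375 = 15³, so L = 15.

15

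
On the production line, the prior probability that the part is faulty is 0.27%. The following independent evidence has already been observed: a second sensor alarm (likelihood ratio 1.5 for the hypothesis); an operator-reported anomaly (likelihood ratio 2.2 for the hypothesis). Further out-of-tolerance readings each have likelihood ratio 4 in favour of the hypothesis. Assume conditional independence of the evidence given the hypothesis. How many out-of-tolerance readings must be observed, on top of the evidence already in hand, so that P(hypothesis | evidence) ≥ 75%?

Prior odds = 0.0027/0.9973 = 27/9973.
Combined Bayes factor of the evidence already in hand = 1.5 × 2.2 = 3.3.
Odds after that evidence = (27/9973) × 3.3 = 891/99730.
Target odds = 0.75/0.25 = 3.
Need 4ⁿ ≥ 3 ÷ (891/99730) = 99730/297.
4⁴ = 256 falls short of 99730/297 but 4⁵ = 1024 reaches it, so n = 5.

5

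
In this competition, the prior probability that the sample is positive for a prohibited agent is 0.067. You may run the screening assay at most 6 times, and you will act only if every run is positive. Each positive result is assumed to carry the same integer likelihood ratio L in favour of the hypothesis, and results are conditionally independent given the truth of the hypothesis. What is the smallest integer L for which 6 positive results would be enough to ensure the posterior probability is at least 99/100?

Prior odds = 0.067/0.933 = 67/933.
Target odds = 0.99/0.01 = 99.
Need L⁶ ≥ 99 ÷ (67/933) = 92367/67.
3⁶ = 729 < 92367/67 ≤ 4096 = 4⁶, so L = 4.

4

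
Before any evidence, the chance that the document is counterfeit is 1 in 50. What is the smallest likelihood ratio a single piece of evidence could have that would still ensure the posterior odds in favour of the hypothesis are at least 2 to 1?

Prior odds = 0.02/0.98 = 1/49.
Target odds = 2.
Required Bayes factor = 2 ÷ (1/49) = 98.

98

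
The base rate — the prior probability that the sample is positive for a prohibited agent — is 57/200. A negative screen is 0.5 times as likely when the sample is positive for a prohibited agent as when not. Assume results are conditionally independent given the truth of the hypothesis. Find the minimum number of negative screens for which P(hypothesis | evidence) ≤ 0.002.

Prior odds = 0.285/0.715 = 57/143.
Likelihood ratio per negative screen = 0.5.
Target posterior odds = 0.002/0.998 = 1/499.
Need (57/143) × 0.5ⁿ ≤ 1/499, i.e. 0.5ⁿ ≤ 143/28443.
0.5⁷ = 0.0078125 is still above 143/28443 but 0.5⁸ = 0.00390625 is at or below it, so n = 8.

8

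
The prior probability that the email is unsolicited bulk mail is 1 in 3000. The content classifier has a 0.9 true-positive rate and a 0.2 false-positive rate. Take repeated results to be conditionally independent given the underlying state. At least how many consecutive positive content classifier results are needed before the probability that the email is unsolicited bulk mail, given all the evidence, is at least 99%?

9

Prior odds: (1/3000) ÷ (2999/3000) = 1/2999.
Likelihood ratio of a positive result = 0.9/0.2 = 4.5.
Target odds: 0.99 ÷ 0.01 = 99.
Need (1/2999) × 4.5ⁿ ≥ 99, i.e. 4.5ⁿ ≥ 296901.
4.5⁸ = 43046721/256 falls short of 296901 but 4.5⁹ = 387420489/512 reaches it, so n = 9.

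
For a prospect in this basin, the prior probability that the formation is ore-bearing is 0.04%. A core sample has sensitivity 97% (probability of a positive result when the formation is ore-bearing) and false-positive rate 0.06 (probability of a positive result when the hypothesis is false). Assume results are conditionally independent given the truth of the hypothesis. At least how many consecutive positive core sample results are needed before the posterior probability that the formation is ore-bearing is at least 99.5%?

Prior odds: 0.0004 ÷ 0.9996 = 1/2499.
Likelihood ratio of a positive result = 0.97/0.06 = 97/6.
Target posterior odds = 0.995/0.005 = 199.
Require (97/6)ⁿ ≥ 199 ÷ (1/2499) = 497301.
(97/6)⁴ = 88529281/1296 falls short of 497301 but (97/6)⁵ ≈1.10434e+06 reaches it, so n = 5.

5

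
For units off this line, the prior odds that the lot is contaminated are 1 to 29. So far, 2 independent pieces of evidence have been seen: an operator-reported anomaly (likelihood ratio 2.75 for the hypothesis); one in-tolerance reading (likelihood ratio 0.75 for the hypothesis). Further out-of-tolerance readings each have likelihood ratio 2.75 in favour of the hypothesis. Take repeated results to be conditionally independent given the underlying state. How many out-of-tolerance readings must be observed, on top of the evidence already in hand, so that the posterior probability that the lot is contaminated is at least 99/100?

8

Prior odds = 1/29.
Combined Bayes factor of the evidence already in hand = 2.75 × 0.75 = 2.0625.
Odds after that evidence = (1/29) × 2.0625 = 33/464.
Target odds = 0.99/0.01 = 99.
Need 2.75ⁿ ≥ 99 ÷ (33/464) = 1392.
2.75⁷ = 19487171/16384 falls short of 1392 but 2.75⁸ = 214358881/65536 reaches it, so n = 8.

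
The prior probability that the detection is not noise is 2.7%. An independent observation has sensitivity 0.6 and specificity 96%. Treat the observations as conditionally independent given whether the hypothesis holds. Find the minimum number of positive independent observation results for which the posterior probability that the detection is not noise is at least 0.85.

Prior odds: 0.027 ÷ 0.973 = 27/973.
False-positive rate = 1 − 0.96 = 0.04; likelihood ratio of a positive = 0.6/0.04 = 15.
Target odds: 0.85 ÷ 0.15 = 17/3.
Require 15ⁿ ≥ 17/3 ÷ (27/973) = 16541/81.
15¹ = 15 falls short of 16541/81 but 15² = 225 reaches it, so n = 2.

2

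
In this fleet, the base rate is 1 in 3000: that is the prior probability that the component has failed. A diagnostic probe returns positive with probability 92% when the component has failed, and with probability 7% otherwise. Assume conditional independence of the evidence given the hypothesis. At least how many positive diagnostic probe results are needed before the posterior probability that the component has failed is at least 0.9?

Prior odds: (1/3000) ÷ (2999/3000) = 1/2999.
Likelihood ratio of a positive result = 0.92/0.07 = 92/7.
Target odds: 0.9 ÷ 0.1 = 9.
Need (1/2999) × (92/7)ⁿ ≥ 9, i.e. (92/7)ⁿ ≥ 26991.
(92/7)³ = 778688/343 falls short of 26991 but (92/7)⁴ = 71639296/2401 reaches it, so n = 4.

4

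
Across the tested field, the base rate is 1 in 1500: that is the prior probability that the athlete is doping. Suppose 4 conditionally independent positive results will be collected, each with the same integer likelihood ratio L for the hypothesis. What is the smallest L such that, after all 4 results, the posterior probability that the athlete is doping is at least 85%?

10

Prior odds = (1/1500)/(1499/1500) = 1/1499.
Target odds = 0.85/0.15 = 17/3.
Need L⁴ ≥ 17/3 ÷ (1/1499) = 25483/3.
9⁴ = 6561 < 25483/3 ≤ 10000 = 10⁴, so L = 10.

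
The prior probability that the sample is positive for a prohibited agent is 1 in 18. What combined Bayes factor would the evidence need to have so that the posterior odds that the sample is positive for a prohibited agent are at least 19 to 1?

323

Prior odds = (1/18)/(17/18) = 1/17.
Target odds = 19.
Required Bayes factor = 19 ÷ (1/17) = 323.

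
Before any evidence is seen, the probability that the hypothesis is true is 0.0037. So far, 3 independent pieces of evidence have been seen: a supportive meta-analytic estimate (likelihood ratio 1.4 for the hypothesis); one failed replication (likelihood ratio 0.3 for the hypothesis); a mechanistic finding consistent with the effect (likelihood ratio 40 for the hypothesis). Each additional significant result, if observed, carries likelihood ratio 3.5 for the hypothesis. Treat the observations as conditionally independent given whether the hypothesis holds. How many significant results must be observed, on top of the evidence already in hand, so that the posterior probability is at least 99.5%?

Prior odds = 0.0037/0.9963 = 37/9963.
Combined Bayes factor of the evidence already in hand = 1.4 × 0.3 × 40 = 16.8.
Odds after that evidence = (37/9963) × 16.8 = 1036/16605.
Target odds = 0.995/0.005 = 199.
Need 3.5ⁿ ≥ 199 ÷ (1036/16605) = 3304395/1036.
3.5⁶ = 1838.265625 falls short of 3304395/1036 but 3.5⁷ = 823543/128 reaches it, so n = 7.

7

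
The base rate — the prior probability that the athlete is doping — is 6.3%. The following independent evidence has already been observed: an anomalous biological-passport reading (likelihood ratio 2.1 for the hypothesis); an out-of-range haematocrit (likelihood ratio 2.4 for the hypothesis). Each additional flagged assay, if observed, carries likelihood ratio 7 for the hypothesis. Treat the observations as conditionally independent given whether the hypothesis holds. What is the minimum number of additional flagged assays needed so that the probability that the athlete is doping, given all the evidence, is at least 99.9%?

5

Prior odds = 0.063/0.937 = 63/937.
Combined Bayes factor of the evidence already in hand = 2.1 × 2.4 = 5.04.
Odds after that evidence = (63/937) × 5.04 = 7938/23425.
Target odds = 0.999/0.001 = 999.
Need 7ⁿ ≥ 999 ÷ (7938/23425) = 866725/294.
7⁴ = 2401 falls short of 866725/294 but 7⁵ = 16807 reaches it, so n = 5.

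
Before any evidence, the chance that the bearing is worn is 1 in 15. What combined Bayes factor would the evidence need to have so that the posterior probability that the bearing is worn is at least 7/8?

98

Prior odds = (1/15)/(14/15) = 1/14.
Target odds = 0.875/0.125 = 7.
Required Bayes factor = 7 ÷ (1/14) = 98.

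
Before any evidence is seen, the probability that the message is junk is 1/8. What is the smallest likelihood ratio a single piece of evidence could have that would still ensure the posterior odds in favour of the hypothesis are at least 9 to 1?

Prior odds = 0.125/0.875 = 1/7.
Target odds = 9.
Required Bayes factor = 9 ÷ (1/7) = 63.

63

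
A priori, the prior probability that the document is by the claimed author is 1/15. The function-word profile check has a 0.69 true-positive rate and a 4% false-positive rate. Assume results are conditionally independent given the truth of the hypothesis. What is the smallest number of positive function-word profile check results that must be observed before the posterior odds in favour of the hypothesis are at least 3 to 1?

Prior odds = (1/15)/(14/15) = 1/14.
Likelihood ratio of a positive result = 0.69/0.04 = 17.25.
Target odds = 3.
Need (1/14) × 17.25ⁿ ≥ 3, i.e. 17.25ⁿ ≥ 42.
17.25¹ = 17.25 falls short of 42 but 17.25² = 297.5625 reaches it, so n = 2.

2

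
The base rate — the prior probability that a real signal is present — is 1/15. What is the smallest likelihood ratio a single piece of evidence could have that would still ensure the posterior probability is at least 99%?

Prior odds = (1/15)/(14/15) = 1/14.
Target odds = 0.99/0.01 = 99.
Required Bayes factor = 99 ÷ (1/14) = 1386.

1386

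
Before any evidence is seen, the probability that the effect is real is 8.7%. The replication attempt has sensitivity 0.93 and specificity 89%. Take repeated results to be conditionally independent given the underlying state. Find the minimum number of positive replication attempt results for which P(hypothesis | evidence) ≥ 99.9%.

5

Prior odds = 0.087/0.913 = 87/913.
False-positive rate = 1 − 0.89 = 0.11; likelihood ratio of a positive = 0.93/0.11 = 93/11.
Target posterior odds = 0.999/0.001 = 999.
Require (93/11)ⁿ ≥ 999 ÷ (87/913) = 304029/29.
(93/11)⁴ = 74805201/14641 falls short of 304029/29 but (93/11)⁵ ≈43196.8 reaches it, so n = 5.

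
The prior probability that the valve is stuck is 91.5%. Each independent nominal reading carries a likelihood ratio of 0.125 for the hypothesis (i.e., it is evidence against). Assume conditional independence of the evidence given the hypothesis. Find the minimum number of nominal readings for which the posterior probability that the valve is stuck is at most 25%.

2

Prior odds = 0.915/0.085 = 183/17.
Likelihood ratio per nominal reading = 0.125.
Target odds: 0.25 ÷ 0.75 = 1/3.
Need (183/17) × 0.125ⁿ ≤ 1/3, i.e. 0.125ⁿ ≤ 17/549.
0.125¹ = 0.125 is still above 17/549 but 0.125² = 0.015625 is at or below it, so n = 2.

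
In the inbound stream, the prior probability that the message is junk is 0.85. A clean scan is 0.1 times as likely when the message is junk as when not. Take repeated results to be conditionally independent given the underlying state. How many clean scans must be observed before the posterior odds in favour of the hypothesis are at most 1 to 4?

2

Prior odds: 0.85 ÷ 0.15 = 17/3.
Likelihood ratio per clean scan = 0.1.
Target odds = 0.25.
Require 0.1ⁿ ≤ 0.25 ÷ (17/3) = 3/68.
0.1¹ = 0.1 is still above 3/68 but 0.1² = 0.01 is at or below it, so n = 2.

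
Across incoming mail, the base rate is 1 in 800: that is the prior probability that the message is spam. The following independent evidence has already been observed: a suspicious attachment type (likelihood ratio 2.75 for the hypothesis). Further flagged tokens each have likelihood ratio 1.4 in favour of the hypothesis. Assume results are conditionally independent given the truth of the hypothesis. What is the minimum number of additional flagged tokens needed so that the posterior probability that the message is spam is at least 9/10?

24

Prior odds = 0.00125/0.99875 = 1/799.
Bayes factor of the evidence already in hand = 2.75.
Odds after that evidence = (1/799) × 2.75 = 11/3196.
Target odds = 0.9/0.1 = 9.
Need 1.4ⁿ ≥ 9 ÷ (11/3196) = 28764/11.
1.4²³ ≈2295.86 falls short of 28764/11 but 1.4²⁴ ≈3214.2 reaches it, so n = 24.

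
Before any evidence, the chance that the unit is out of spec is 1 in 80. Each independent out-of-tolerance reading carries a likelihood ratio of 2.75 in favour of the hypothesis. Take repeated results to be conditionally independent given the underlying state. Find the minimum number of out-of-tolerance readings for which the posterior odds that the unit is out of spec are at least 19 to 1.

8

Prior odds: 0.0125 ÷ 0.9875 = 1/79.
Likelihood ratio per out-of-tolerance reading = 2.75.
Target odds = 19.
Require 2.75ⁿ ≥ 19 ÷ (1/79) = 1501.
2.75⁷ = 19487171/16384 falls short of 1501 but 2.75⁸ = 214358881/65536 reaches it, so n = 8.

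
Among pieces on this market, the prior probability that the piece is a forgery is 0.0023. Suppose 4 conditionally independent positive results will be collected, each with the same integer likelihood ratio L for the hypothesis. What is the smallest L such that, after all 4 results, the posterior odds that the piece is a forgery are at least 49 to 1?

13

Prior odds = 0.0023/0.9977 = 23/9977.
Target odds = 49.
Need L⁴ ≥ 49 ÷ (23/9977) = 488873/23.
12⁴ = 20736 < 488873/23 ≤ 28561 = 13⁴, so L = 13.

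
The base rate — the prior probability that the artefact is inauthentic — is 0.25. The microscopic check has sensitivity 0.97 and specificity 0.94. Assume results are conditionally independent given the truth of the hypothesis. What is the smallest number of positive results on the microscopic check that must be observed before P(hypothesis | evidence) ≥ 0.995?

3

Prior odds = 0.25/0.75 = 1/3.
False-positive rate = 1 − 0.94 = 0.06; likelihood ratio of a positive = 0.97/0.06 = 97/6.
Target odds: 0.995 ÷ 0.005 = 199.
Require (97/6)ⁿ ≥ 199 ÷ (1/3) = 597.
(97/6)² = 9409/36 falls short of 597 but (97/6)³ = 912673/216 reaches it, so n = 3.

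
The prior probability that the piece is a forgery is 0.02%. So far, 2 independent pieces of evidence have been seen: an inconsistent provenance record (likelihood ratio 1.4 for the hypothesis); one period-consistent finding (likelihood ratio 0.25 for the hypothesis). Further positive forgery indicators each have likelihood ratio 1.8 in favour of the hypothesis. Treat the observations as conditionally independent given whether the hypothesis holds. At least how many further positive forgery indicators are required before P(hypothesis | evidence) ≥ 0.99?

25

Prior odds = 0.0002/0.9998 = 1/4999.
Combined Bayes factor of the evidence already in hand = 1.4 × 0.25 = 0.35.
Odds after that evidence = (1/4999) × 0.35 = 7/99980.
Target odds = 0.99/0.01 = 99.
Need 1.8ⁿ ≥ 99 ÷ (7/99980) = 9898020/7.
1.8²⁴ ≈1.33826e+06 falls short of 9898020/7 but 1.8²⁵ ≈2.40887e+06 reaches it, so n = 25.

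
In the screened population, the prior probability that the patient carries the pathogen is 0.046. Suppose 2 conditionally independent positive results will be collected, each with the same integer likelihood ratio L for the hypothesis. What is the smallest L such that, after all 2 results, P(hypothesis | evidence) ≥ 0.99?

46

Prior odds = 0.046/0.954 = 23/477.
Target odds = 0.99/0.01 = 99.
Need L² ≥ 99 ÷ (23/477) = 47223/23.
45² = 2025 < 47223/23 ≤ 2116 = 46², so L = 46.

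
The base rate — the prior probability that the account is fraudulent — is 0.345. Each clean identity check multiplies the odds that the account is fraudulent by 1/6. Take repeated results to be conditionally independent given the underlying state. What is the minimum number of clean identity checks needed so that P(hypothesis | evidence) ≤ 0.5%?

3

Prior odds = 0.345/0.655 = 69/131.
Likelihood ratio per clean identity check = 1/6.
Target posterior odds = 0.005/0.995 = 1/199.
Require (1/6)ⁿ ≤ 1/199 ÷ (69/131) = 131/13731.
(1/6)² = 1/36 is still above 131/13731 but (1/6)³ = 1/216 is at or below it, so n = 3.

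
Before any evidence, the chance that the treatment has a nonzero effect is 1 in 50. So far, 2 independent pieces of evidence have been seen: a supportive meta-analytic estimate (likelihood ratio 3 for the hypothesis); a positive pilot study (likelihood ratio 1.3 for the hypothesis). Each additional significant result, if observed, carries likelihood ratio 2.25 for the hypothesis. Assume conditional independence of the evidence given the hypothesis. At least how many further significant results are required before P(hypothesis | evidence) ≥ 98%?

8

Prior odds = 0.02/0.98 = 1/49.
Combined Bayes factor of the evidence already in hand = 3 × 1.3 = 3.9.
Odds after that evidence = (1/49) × 3.9 = 39/490.
Target odds = 0.98/0.02 = 49.
Need 2.25ⁿ ≥ 49 ÷ (39/490) = 24010/39.
2.25⁷ = 4782969/16384 falls short of 24010/39 but 2.25⁸ = 43046721/65536 reaches it, so n = 8.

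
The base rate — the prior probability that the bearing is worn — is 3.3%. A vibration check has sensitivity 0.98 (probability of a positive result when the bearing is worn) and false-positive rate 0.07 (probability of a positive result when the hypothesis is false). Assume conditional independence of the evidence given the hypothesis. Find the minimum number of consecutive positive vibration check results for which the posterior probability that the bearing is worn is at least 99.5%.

Prior odds: 0.033 ÷ 0.967 = 33/967.
Likelihood ratio of a positive result = 0.98/0.07 = 14.
Target odds: 0.995 ÷ 0.005 = 199.
Need (33/967) × 14ⁿ ≥ 199, i.e. 14ⁿ ≥ 192433/33.
14³ = 2744 falls short of 192433/33 but 14⁴ = 38416 reaches it, so n = 4.

4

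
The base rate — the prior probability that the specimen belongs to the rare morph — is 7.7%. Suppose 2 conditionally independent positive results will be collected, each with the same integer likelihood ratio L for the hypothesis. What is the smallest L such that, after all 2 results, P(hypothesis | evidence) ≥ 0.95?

Prior odds = 0.077/0.923 = 77/923.
Target odds = 0.95/0.05 = 19.
Need L² ≥ 19 ÷ (77/923) = 17537/77.
15² = 225 < 17537/77 ≤ 256 = 16², so L = 16.

16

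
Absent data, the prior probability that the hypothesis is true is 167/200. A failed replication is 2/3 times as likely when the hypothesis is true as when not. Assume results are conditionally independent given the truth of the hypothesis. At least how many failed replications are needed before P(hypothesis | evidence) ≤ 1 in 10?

Prior odds = 0.835/0.165 = 167/33.
Likelihood ratio per failed replication = 2/3.
Target posterior odds = 0.1/0.9 = 1/9.
Need (167/33) × (2/3)ⁿ ≤ 1/9, i.e. (2/3)ⁿ ≤ 11/501.
(2/3)⁹ = 512/19683 is still above 11/501 but (2/3)¹⁰ = 1024/59049 is at or below it, so n = 10.

10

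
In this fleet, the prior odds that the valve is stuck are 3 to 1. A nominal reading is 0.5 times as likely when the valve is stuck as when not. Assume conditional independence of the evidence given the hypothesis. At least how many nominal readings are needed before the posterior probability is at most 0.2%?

Prior odds = 3.
Likelihood ratio per nominal reading = 0.5.
Target odds: 0.002 ÷ 0.998 = 1/499.
Need 3 × 0.5ⁿ ≤ 1/499, i.e. 0.5ⁿ ≤ 1/1497.
0.5¹⁰ = 1/1024 is still above 1/1497 but 0.5¹¹ = 1/2048 is at or below it, so n = 11.

11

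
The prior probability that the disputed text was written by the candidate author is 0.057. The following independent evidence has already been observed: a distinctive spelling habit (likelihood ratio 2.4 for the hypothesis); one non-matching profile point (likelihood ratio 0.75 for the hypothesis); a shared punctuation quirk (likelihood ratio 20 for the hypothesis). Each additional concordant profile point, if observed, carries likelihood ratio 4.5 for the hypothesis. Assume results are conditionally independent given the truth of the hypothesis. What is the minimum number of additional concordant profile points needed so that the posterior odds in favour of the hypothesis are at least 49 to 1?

Prior odds = 0.057/0.943 = 57/943.
Combined Bayes factor of the evidence already in hand = 2.4 × 0.75 × 20 = 36.
Odds after that evidence = (57/943) × 36 = 2052/943.
Target odds = 49.
Need 4.5ⁿ ≥ 49 ÷ (2052/943) = 46207/2052.
4.5² = 20.25 falls short of 46207/2052 but 4.5³ = 91.125 reaches it, so n = 3.

3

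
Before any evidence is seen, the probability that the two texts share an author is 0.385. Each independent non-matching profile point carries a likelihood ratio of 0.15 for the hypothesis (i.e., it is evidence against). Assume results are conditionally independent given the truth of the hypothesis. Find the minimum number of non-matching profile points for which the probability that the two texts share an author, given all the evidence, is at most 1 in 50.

2

Prior odds: 0.385 ÷ 0.615 = 77/123.
Likelihood ratio per non-matching profile point = 0.15.
Target posterior odds = 0.02/0.98 = 1/49.
Need (77/123) × 0.15ⁿ ≤ 1/49, i.e. 0.15ⁿ ≤ 123/3773.
0.15¹ = 0.15 is still above 123/3773 but 0.15² = 0.0225 is at or below it, so n = 2.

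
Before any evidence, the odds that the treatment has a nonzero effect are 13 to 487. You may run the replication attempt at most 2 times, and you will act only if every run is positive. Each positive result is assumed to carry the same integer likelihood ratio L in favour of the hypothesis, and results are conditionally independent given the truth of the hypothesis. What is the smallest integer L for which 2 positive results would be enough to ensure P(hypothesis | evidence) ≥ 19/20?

27

Prior odds = 13/487.
Target odds = 0.95/0.05 = 19.
Need L² ≥ 19 ÷ (13/487) = 9253/13.
26² = 676 < 9253/13 ≤ 729 = 27², so L = 27.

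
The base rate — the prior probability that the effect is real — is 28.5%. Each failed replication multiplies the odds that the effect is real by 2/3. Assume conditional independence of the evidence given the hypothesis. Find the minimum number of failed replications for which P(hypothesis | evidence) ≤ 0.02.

8

Prior odds: 0.285 ÷ 0.715 = 57/143.
Likelihood ratio per failed replication = 2/3.
Target odds: 0.02 ÷ 0.98 = 1/49.
Need (57/143) × (2/3)ⁿ ≤ 1/49, i.e. (2/3)ⁿ ≤ 143/2793.
(2/3)⁷ = 128/2187 is still above 143/2793 but (2/3)⁸ = 256/6561 is at or below it, so n = 8.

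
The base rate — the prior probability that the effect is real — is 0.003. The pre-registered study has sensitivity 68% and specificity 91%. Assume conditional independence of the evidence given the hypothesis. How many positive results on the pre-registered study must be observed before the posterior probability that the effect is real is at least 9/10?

4

Prior odds = 0.003/0.997 = 3/997.
False-positive rate = 1 − 0.91 = 0.09; likelihood ratio of a positive = 0.68/0.09 = 68/9.
Target posterior odds = 0.9/0.1 = 9.
Require (68/9)ⁿ ≥ 9 ÷ (3/997) = 2991.
(68/9)³ = 314432/729 falls short of 2991 but (68/9)⁴ = 21381376/6561 reaches it, so n = 4.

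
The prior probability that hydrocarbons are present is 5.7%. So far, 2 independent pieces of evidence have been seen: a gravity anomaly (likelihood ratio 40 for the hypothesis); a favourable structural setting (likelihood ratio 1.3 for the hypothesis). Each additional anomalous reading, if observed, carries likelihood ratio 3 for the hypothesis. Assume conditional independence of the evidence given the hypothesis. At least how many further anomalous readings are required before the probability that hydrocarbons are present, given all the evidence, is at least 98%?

Prior odds = 0.057/0.943 = 57/943.
Combined Bayes factor of the evidence already in hand = 40 × 1.3 = 52.
Odds after that evidence = (57/943) × 52 = 2964/943.
Target odds = 0.98/0.02 = 49.
Need 3ⁿ ≥ 49 ÷ (2964/943) = 46207/2964.
3² = 9 falls short of 46207/2964 but 3³ = 27 reaches it, so n = 3.

3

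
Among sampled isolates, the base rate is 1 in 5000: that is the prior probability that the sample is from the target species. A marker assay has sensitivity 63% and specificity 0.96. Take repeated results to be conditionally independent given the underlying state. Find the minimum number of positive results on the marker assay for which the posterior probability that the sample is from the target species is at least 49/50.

5

Prior odds: 0.0002 ÷ 0.9998 = 1/4999.
False-positive rate = 1 − 0.96 = 0.04; likelihood ratio of a positive = 0.63/0.04 = 15.75.
Target posterior odds = 0.98/0.02 = 49.
Require 15.75ⁿ ≥ 49 ÷ (1/4999) = 244951.
15.75⁴ = 15752961/256 falls short of 244951 but 15.75⁵ = 992436543/1024 reaches it, so n = 5.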